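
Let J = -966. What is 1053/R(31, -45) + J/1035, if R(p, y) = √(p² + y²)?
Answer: -14/15 + 1053*√2986/2986 ≈ 18.337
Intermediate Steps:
1053/R(31, -45) + J/1035 = 1053/(√(31² + (-45)²)) - 966/1035 = 1053/(√(961 + 2025)) - 966*1/1035 = 1053/(√2986) - 14/15 = 1053*(√2986/2986) - 14/15 = 1053*√2986/2986 - 14/15 = -14/15 + 1053*√2986/2986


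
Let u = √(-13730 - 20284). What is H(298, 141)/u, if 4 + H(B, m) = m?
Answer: -137*I*√34014/34014 ≈ -0.74283*I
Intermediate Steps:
H(B, m) = -4 + m
u = I*√34014 (u = √(-34014) = I*√34014 ≈ 184.43*I)
H(298, 141)/u = (-4 + 141)/((I*√34014)) = 137*(-I*√34014/34014) = -137*I*√34014/34014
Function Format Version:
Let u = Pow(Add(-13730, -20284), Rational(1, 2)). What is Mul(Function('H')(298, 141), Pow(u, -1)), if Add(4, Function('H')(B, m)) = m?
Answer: Mul(Rational(-137, 34014), I, Pow(34014, Rational(1, 2))) ≈ Mul(-0.74283, I)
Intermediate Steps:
Function('H')(B, m) = Add(-4, m)
u = Mul(I, Pow(34014, Rational(1, 2))) (u = Pow(-34014, Rational(1, 2)) = Mul(I, Pow(34014, Rational(1, 2))) ≈ Mul(184.43, I))
Mul(Function('H')(298, 141), Pow(u, -1)) = Mul(Add(-4, 141), Pow(Mul(I, Pow(34014, Rational(1, 2))), -1)) = Mul(137, Mul(Rational(-1, 34014), I, Pow(34014, Rational(1, 2)))) = Mul(Rational(-137, 34014), I, Pow(34014, Rational(1, 2)))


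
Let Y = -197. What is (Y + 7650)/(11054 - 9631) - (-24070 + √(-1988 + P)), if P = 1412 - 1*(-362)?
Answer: 34259063/1423 - I*√214 ≈ 24075.0 - 14.629*I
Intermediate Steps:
P = 1774 (P = 1412 + 362 = 1774)
(Y + 7650)/(11054 - 9631) - (-24070 + √(-1988 + P)) = (-197 + 7650)/(11054 - 9631) - (-24070 + √(-1988 + 1774)) = 7453/1423 - (-24070 + √(-214)) = 7453*(1/1423) - (-24070 + I*√214) = 7453/1423 + (24070 - I*√214) = 34259063/1423 - I*√214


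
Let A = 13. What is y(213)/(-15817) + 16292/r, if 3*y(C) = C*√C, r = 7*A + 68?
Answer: 16292/159 - 71*√213/15817 ≈ 102.40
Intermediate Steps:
r = 159 (r = 7*13 + 68 = 91 + 68 = 159)
y(C) = C^(3/2)/3 (y(C) = (C*√C)/3 = C^(3/2)/3)
y(213)/(-15817) + 16292/r = (213^(3/2)/3)/(-15817) + 16292/159 = ((213*√213)/3)*(-1/15817) + 16292*(1/159) = (71*√213)*(-1/15817) + 16292/159 = -71*√213/15817 + 16292/159 = 16292/159 - 71*√213/15817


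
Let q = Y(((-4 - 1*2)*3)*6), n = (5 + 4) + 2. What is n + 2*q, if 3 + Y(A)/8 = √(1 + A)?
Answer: -37 + 16*I*√107 ≈ -37.0 + 165.51*I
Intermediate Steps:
n = 11 (n = 9 + 2 = 11)
Y(A) = -24 + 8*√(1 + A)
q = -24 + 8*I*√107 (q = -24 + 8*√(1 + ((-4 - 1*2)*3)*6) = -24 + 8*√(1 + ((-4 - 2)*3)*6) = -24 + 8*√(1 - 6*3*6) = -24 + 8*√(1 - 18*6) = -24 + 8*√(1 - 108) = -24 + 8*√(-107) = -24 + 8*(I*√107) = -24 + 8*I*√107 ≈ -24.0 + 82.753*I)
n + 2*q = 11 + 2*(-24 + 8*I*√107) = 11 + (-48 + 16*I*√107) = -37 + 16*I*√107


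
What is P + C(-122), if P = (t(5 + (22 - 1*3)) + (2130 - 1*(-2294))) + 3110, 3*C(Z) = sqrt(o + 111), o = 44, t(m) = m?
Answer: 7558 + sqrt(155)/3 ≈ 7562.1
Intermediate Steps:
C(Z) = sqrt(155)/3 (C(Z) = sqrt(44 + 111)/3 = sqrt(155)/3)
P = 7558 (P = ((5 + (22 - 1*3)) + (2130 - 1*(-2294))) + 3110 = ((5 + (22 - 3)) + (2130 + 2294)) + 3110 = ((5 + 19) + 4424) + 3110 = (24 + 4424) + 3110 = 4448 + 3110 = 7558)
P + C(-122) = 7558 + sqrt(155)/3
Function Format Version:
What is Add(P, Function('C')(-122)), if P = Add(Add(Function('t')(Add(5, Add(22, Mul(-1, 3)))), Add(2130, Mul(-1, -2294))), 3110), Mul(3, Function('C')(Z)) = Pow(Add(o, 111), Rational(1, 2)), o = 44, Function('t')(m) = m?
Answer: Add(7558, Mul(Rational(1, 3), Pow(155, Rational(1, 2)))) ≈ 7562.1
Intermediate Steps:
Function('C')(Z) = Mul(Rational(1, 3), Pow(155, Rational(1, 2))) (Function('C')(Z) = Mul(Rational(1, 3), Pow(Add(44, 111), Rational(1, 2))) = Mul(Rational(1, 3), Pow(155, Rational(1, 2))))
P = 7558 (P = Add(Add(Add(5, Add(22, Mul(-1, 3))), Add(2130, Mul(-1, -2294))), 3110) = Add(Add(Add(5, Add(22, -3)), Add(2130, 2294)), 3110) = Add(Add(Add(5, 19), 4424), 3110) = Add(Add(24, 4424), 3110) = Add(4448, 3110) = 7558)
Add(P, Function('C')(-122)) = Add(7558, Mul(Rational(1, 3), Pow(155, Rational(1, 2))))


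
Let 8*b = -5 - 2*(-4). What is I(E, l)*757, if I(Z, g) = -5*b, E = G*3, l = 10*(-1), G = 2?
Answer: -11355/8 ≈ -1419.4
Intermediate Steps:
l = -10
b = 3/8 (b = (-5 - 2*(-4))/8 = (-5 + 8)/8 = (1/8)*3 = 3/8 ≈ 0.37500)
E = 6 (E = 2*3 = 6)
I(Z, g) = -15/8 (I(Z, g) = -5*3/8 = -15/8)
I(E, l)*757 = -15/8*757 = -11355/8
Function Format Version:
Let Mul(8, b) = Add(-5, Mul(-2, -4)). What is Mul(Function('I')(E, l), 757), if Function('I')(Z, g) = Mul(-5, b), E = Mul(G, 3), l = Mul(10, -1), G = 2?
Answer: Rational(-11355, 8) ≈ -1419.4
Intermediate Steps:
l = -10
b = Rational(3, 8) (b = Mul(Rational(1, 8), Add(-5, Mul(-2, -4))) = Mul(Rational(1, 8), Add(-5, 8)) = Mul(Rational(1, 8), 3) = Rational(3, 8) ≈ 0.37500)
E = 6 (E = Mul(2, 3) = 6)
Function('I')(Z, g) = Rational(-15, 8) (Function('I')(Z, g) = Mul(-5, Rational(3, 8)) = Rational(-15, 8))
Mul(Function('I')(E, l), 757) = Mul(Rational(-15, 8), 757) = Rational(-11355, 8)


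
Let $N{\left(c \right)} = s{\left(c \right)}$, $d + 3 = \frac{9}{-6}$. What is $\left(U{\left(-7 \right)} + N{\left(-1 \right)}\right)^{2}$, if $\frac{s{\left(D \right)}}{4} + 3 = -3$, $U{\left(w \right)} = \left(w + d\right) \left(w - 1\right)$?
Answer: $4624$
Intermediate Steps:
$d = - \frac{9}{2}$ ($d = -3 + \frac{9}{-6} = -3 + 9 \left(- \frac{1}{6}\right) = -3 - \frac{3}{2} = - \frac{9}{2} \approx -4.5$)
$U{\left(w \right)} = \left(-1 + w\right) \left(- \frac{9}{2} + w\right)$ ($U{\left(w \right)} = \left(w - \frac{9}{2}\right) \left(w - 1\right) = \left(- \frac{9}{2} + w\right) \left(-1 + w\right) = \left(-1 + w\right) \left(- \frac{9}{2} + w\right)$)
$s{\left(D \right)} = -24$ ($s{\left(D \right)} = -12 + 4 \left(-3\right) = -12 - 12 = -24$)
$N{\left(c \right)} = -24$
$\left(U{\left(-7 \right)} + N{\left(-1 \right)}\right)^{2} = \left(\left(\frac{9}{2} + \left(-7\right)^{2} - - \frac{77}{2}\right) - 24\right)^{2} = \left(\left(\frac{9}{2} + 49 + \frac{77}{2}\right) - 24\right)^{2} = \left(92 - 24\right)^{2} = 68^{2} = 4624$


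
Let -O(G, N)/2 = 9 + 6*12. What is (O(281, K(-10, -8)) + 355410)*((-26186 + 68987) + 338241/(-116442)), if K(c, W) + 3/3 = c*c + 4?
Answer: 98354273128536/6469 ≈ 1.5204e+10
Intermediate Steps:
K(c, W) = 3 + c**2 (K(c, W) = -1 + (c*c + 4) = -1 + (c**2 + 4) = -1 + (4 + c**2) = 3 + c**2)
O(G, N) = -162 (O(G, N) = -2*(9 + 6*12) = -2*(9 + 72) = -2*81 = -162)
(O(281, K(-10, -8)) + 355410)*((-26186 + 68987) + 338241/(-116442)) = (-162 + 355410)*((-26186 + 68987) + 338241/(-116442)) = 355248*(42801 + 338241*(-1/116442)) = 355248*(42801 - 112747/38814) = 355248*(1661165267/38814) = 98354273128536/6469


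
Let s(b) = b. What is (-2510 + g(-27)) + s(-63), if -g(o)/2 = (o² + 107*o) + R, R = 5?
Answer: 1737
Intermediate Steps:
g(o) = -10 - 214*o - 2*o² (g(o) = -2*((o² + 107*o) + 5) = -2*(5 + o² + 107*o) = -10 - 214*o - 2*o²)
(-2510 + g(-27)) + s(-63) = (-2510 + (-10 - 214*(-27) - 2*(-27)²)) - 63 = (-2510 + (-10 + 5778 - 2*729)) - 63 = (-2510 + (-10 + 5778 - 1458)) - 63 = (-2510 + 4310) - 63 = 1800 - 63 = 1737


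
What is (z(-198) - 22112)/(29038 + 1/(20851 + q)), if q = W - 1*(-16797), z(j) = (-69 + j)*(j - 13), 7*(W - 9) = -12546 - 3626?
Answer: 8468189075/7184785233 ≈ 1.1786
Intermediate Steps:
W = -16109/7 (W = 9 + (-12546 - 3626)/7 = 9 + (⅐)*(-16172) = 9 - 16172/7 = -16109/7 ≈ -2301.3)
z(j) = (-69 + j)*(-13 + j)
q = 101470/7 (q = -16109/7 - 1*(-16797) = -16109/7 + 16797 = 101470/7 ≈ 14496.)
(z(-198) - 22112)/(29038 + 1/(20851 + q)) = ((897 + (-198)² - 82*(-198)) - 22112)/(29038 + 1/(20851 + 101470/7)) = ((897 + 39204 + 16236) - 22112)/(29038 + 1/(247427/7)) = (56337 - 22112)/(29038 + 7/247427) = 34225/(7184785233/247427) = 34225*(247427/7184785233) = 8468189075/7184785233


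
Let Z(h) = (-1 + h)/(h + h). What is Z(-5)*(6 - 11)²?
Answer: 15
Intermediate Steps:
Z(h) = (-1 + h)/(2*h) (Z(h) = (-1 + h)/((2*h)) = (-1 + h)*(1/(2*h)) = (-1 + h)/(2*h))
Z(-5)*(6 - 11)² = ((½)*(-1 - 5)/(-5))*(6 - 11)² = ((½)*(-⅕)*(-6))*(-5)² = (⅗)*25 = 15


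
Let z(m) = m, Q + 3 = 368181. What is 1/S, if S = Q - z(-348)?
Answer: 1/368526 ≈ 2.7135e-6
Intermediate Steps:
Q = 368178 (Q = -3 + 368181 = 368178)
S = 368526 (S = 368178 - 1*(-348) = 368178 + 348 = 368526)
1/S = 1/368526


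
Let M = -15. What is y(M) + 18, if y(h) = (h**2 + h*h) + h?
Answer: 453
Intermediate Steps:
y(h) = h + 2*h**2 (y(h) = (h**2 + h**2) + h = 2*h**2 + h = h + 2*h**2)
y(M) + 18 = -15*(1 + 2*(-15)) + 18 = -15*(1 - 30) + 18 = -15*(-29) + 18 = 435 + 18 = 453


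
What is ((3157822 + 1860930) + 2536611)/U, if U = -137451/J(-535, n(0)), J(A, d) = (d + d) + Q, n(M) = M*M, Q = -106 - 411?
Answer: 3906122671/137451 ≈ 28418.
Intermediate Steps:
Q = -517
n(M) = M²
J(A, d) = -517 + 2*d (J(A, d) = (d + d) - 517 = 2*d - 517 = -517 + 2*d)
U = 137451/517 (U = -137451/(-517 + 2*0²) = -137451/(-517 + 2*0) = -137451/(-517 + 0) = -137451/(-517) = -137451*(-1/517) = 137451/517 ≈ 265.86)
((3157822 + 1860930) + 2536611)/U = ((3157822 + 1860930) + 2536611)/(137451/517) = (5018752 + 2536611)*(517/137451) = 7555363*(517/137451) = 3906122671/137451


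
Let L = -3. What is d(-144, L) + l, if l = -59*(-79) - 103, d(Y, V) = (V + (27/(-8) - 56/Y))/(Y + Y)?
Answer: 94515119/20736 ≈ 4558.0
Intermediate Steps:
d(Y, V) = (-27/8 + V - 56/Y)/(2*Y) (d(Y, V) = (V + (27*(-⅛) - 56/Y))/((2*Y)) = (V + (-27/8 - 56/Y))*(1/(2*Y)) = (-27/8 + V - 56/Y)*(1/(2*Y)) = (-27/8 + V - 56/Y)/(2*Y))
l = 4558 (l = 4661 - 103 = 4558)
d(-144, L) + l = (1/16)*(-448 - 144*(-27 + 8*(-3)))/(-144)² + 4558 = (1/16)*(1/20736)*(-448 - 144*(-27 - 24)) + 4558 = (1/16)*(1/20736)*(-448 - 144*(-51)) + 4558 = (1/16)*(1/20736)*(-448 + 7344) + 4558 = (1/16)*(1/20736)*6896 + 4558 = 431/20736 + 4558 = 94515119/20736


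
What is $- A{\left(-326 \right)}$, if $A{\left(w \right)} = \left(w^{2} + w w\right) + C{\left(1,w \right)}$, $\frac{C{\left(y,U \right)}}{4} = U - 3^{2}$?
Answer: $-211212$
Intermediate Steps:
$C{\left(y,U \right)} = -36 + 4 U$ ($C{\left(y,U \right)} = 4 \left(U - 3^{2}\right) = 4 \left(U - 9\right) = 4 \left(-9 + U\right) = -36 + 4 U$)
$A{\left(w \right)} = -36 + 2 w^{2} + 4 w$ ($A{\left(w \right)} = \left(w^{2} + w w\right) + \left(-36 + 4 w\right) = \left(w^{2} + w^{2}\right) + \left(-36 + 4 w\right) = 2 w^{2} + \left(-36 + 4 w\right) = -36 + 2 w^{2} + 4 w$)
$- A{\left(-326 \right)} = - (-36 + 2 \left(-326\right)^{2} + 4 \left(-326\right)) = - (-36 + 2 \cdot 106276 - 1304) = - (-36 + 212552 - 1304) = \left(-1\right) 211212 = -211212$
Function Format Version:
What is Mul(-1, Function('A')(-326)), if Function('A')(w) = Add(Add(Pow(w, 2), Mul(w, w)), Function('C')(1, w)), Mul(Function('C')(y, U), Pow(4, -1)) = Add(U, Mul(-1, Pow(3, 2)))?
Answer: -211212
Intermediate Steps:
Function('C')(y, U) = Add(-36, Mul(4, U)) (Function('C')(y, U) = Mul(4, Add(U, Mul(-1, Pow(3, 2)))) = Mul(4, Add(U, Mul(-1, 9))) = Mul(4, Add(U, -9)) = Mul(4, Add(-9, U)) = Add(-36, Mul(4, U)))
Function('A')(w) = Add(-36, Mul(2, Pow(w, 2)), Mul(4, w)) (Function('A')(w) = Add(Add(Pow(w, 2), Mul(w, w)), Add(-36, Mul(4, w))) = Add(Add(Pow(w, 2), Pow(w, 2)), Add(-36, Mul(4, w))) = Add(Mul(2, Pow(w, 2)), Add(-36, Mul(4, w))) = Add(-36, Mul(2, Pow(w, 2)), Mul(4, w)))
Mul(-1, Function('A')(-326)) = Mul(-1, Add(-36, Mul(2, Pow(-326, 2)), Mul(4, -326))) = Mul(-1, Add(-36, Mul(2, 106276), -1304)) = Mul(-1, Add(-36, 212552, -1304)) = Mul(-1, 211212) = -211212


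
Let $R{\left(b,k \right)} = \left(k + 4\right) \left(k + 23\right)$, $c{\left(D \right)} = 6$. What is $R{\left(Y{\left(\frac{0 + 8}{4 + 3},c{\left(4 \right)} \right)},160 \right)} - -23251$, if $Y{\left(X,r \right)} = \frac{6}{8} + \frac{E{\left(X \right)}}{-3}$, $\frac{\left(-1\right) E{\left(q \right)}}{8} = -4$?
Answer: $53263$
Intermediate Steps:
$E{\left(q \right)} = 32$ ($E{\left(q \right)} = \left(-8\right) \left(-4\right) = 32$)
$Y{\left(X,r \right)} = - \frac{119}{12}$ ($Y{\left(X,r \right)} = \frac{6}{8} + \frac{32}{-3} = 6 \cdot \frac{1}{8} + 32 \left(- \frac{1}{3}\right) = \frac{3}{4} - \frac{32}{3} = - \frac{119}{12}$)
$R{\left(b,k \right)} = \left(4 + k\right) \left(23 + k\right)$
$R{\left(Y{\left(\frac{0 + 8}{4 + 3},c{\left(4 \right)} \right)},160 \right)} - -23251 = \left(92 + 160^{2} + 27 \cdot 160\right) - -23251 = \left(92 + 25600 + 4320\right) + 23251 = 30012 + 23251 = 53263$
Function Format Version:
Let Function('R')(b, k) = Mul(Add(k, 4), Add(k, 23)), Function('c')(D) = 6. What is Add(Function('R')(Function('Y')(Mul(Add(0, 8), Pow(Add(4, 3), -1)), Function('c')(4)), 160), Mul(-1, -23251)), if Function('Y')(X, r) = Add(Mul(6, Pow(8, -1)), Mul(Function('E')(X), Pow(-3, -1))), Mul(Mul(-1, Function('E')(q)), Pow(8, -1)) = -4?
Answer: 53263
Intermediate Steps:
Function('E')(q) = 32 (Function('E')(q) = Mul(-8, -4) = 32)
Function('Y')(X, r) = Rational(-119, 12) (Function('Y')(X, r) = Add(Mul(6, Pow(8, -1)), Mul(32, Pow(-3, -1))) = Add(Mul(6, Rational(1, 8)), Mul(32, Rational(-1, 3))) = Add(Rational(3, 4), Rational(-32, 3)) = Rational(-119, 12))
Function('R')(b, k) = Mul(Add(4, k), Add(23, k))
Add(Function('R')(Function('Y')(Mul(Add(0, 8), Pow(Add(4, 3), -1)), Function('c')(4)), 160), Mul(-1, -23251)) = Add(Add(92, Pow(160, 2), Mul(27, 160)), Mul(-1, -23251)) = Add(Add(92, 25600, 4320), 23251) = Add(30012, 23251) = 53263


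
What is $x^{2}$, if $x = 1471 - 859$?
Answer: $374544$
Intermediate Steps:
$x = 612$ ($x = 1471 - 859 = 612$)
$x^{2} = 612^{2} = 374544$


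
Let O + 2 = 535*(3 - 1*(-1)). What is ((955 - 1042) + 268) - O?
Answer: -1957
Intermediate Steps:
O = 2138 (O = -2 + 535*(3 - 1*(-1)) = -2 + 535*(3 + 1) = -2 + 535*4 = -2 + 2140 = 2138)
((955 - 1042) + 268) - O = ((955 - 1042) + 268) - 1*2138 = (-87 + 268) - 2138 = 181 - 2138 = -1957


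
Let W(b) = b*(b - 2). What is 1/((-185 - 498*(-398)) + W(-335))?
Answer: 1/310914 ≈ 3.2163e-6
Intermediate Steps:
W(b) = b*(-2 + b)
1/((-185 - 498*(-398)) + W(-335)) = 1/((-185 - 498*(-398)) - 335*(-2 - 335)) = 1/((-185 + 198204) - 335*(-337)) = 1/(198019 + 112895) = 1/310914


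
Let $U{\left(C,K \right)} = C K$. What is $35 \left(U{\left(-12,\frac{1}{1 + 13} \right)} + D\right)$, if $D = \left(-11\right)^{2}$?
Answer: $4205$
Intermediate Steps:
$D = 121$
$35 \left(U{\left(-12,\frac{1}{1 + 13} \right)} + D\right) = 35 \left(- \frac{12}{1 + 13} + 121\right) = 35 \left(- \frac{12}{14} + 121\right) = 35 \left(\left(-12\right) \frac{1}{14} + 121\right) = 35 \left(- \frac{6}{7} + 121\right) = 35 \cdot \frac{841}{7} = 4205$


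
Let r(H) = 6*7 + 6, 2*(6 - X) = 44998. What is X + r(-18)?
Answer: -22445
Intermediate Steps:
X = -22493 (X = 6 - 1/2*44998 = 6 - 22499 = -22493)
r(H) = 48 (r(H) = 42 + 6 = 48)
X + r(-18) = -22493 + 48 = -22445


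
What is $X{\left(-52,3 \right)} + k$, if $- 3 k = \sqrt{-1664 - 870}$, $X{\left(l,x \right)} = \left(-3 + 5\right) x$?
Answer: $6 - \frac{i \sqrt{2534}}{3} \approx 6.0 - 16.78 i$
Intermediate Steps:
$X{\left(l,x \right)} = 2 x$
$k = - \frac{i \sqrt{2534}}{3}$ ($k = - \frac{\sqrt{-1664 - 870}}{3} = - \frac{\sqrt{-2534}}{3} = - \frac{i \sqrt{2534}}{3} \approx - 16.78 i$)
$X{\left(-52,3 \right)} + k = 2 \cdot 3 - \frac{i \sqrt{2534}}{3} = 6 - \frac{i \sqrt{2534}}{3}$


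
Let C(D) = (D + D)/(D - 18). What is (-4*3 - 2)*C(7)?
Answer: 196/11 ≈ 17.818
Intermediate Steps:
C(D) = 2*D/(-18 + D) (C(D) = (2*D)/(-18 + D) = 2*D/(-18 + D))
(-4*3 - 2)*C(7) = (-4*3 - 2)*(2*7/(-18 + 7)) = (-12 - 2)*(2*7/(-11)) = -28*7*(-1)/11 = -14*(-14/11) = 196/11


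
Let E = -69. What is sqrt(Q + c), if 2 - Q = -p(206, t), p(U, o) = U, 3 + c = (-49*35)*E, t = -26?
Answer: 2*sqrt(29635) ≈ 344.30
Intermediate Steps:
c = 118332 (c = -3 - 49*35*(-69) = -3 - 1715*(-69) = -3 + 118335 = 118332)
Q = 208 (Q = 2 - (-1)*206 = 2 - 1*(-206) = 2 + 206 = 208)
sqrt(Q + c) = sqrt(208 + 118332) = sqrt(118540) = 2*sqrt(29635)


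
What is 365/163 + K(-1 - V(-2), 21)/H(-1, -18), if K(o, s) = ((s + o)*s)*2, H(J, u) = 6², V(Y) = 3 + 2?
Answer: 6435/326 ≈ 19.739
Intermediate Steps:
V(Y) = 5
H(J, u) = 36
K(o, s) = 2*s*(o + s) (K(o, s) = ((o + s)*s)*2 = (s*(o + s))*2 = 2*s*(o + s))
365/163 + K(-1 - V(-2), 21)/H(-1, -18) = 365/163 + (2*21*((-1 - 1*5) + 21))/36 = 365*(1/163) + (2*21*((-1 - 5) + 21))*(1/36) = 365/163 + (2*21*(-6 + 21))*(1/36) = 365/163 + (2*21*15)*(1/36) = 365/163 + 630*(1/36) = 365/163 + 35/2 = 6435/326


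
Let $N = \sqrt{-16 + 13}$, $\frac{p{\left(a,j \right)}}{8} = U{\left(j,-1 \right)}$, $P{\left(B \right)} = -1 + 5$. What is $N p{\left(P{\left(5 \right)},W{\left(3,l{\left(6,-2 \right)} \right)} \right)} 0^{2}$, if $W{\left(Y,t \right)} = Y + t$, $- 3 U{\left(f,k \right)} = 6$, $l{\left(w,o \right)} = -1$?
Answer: $0$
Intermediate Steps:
$U{\left(f,k \right)} = -2$ ($U{\left(f,k \right)} = \left(- \frac{1}{3}\right) 6 = -2$)
$P{\left(B \right)} = 4$
$p{\left(a,j \right)} = -16$ ($p{\left(a,j \right)} = 8 \left(-2\right) = -16$)
$N = i \sqrt{3}$ ($N = \sqrt{-3} = i \sqrt{3} \approx 1.732 i$)
$N p{\left(P{\left(5 \right)},W{\left(3,l{\left(6,-2 \right)} \right)} \right)} 0^{2} = i \sqrt{3} \left(-16\right) 0^{2} = - 16 i \sqrt{3} \cdot 0 = 0$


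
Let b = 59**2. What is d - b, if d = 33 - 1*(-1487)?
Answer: -1961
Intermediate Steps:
d = 1520 (d = 33 + 1487 = 1520)
b = 3481
d - b = 1520 - 1*3481 = 1520 - 3481 = -1961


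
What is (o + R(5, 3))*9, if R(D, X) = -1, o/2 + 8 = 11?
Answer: 45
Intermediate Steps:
o = 6 (o = -16 + 2*11 = -16 + 22 = 6)
(o + R(5, 3))*9 = (6 - 1)*9 = 5*9 = 45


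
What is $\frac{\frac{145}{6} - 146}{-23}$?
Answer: $\frac{731}{138} \approx 5.2971$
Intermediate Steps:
$\frac{\frac{145}{6} - 146}{-23} = \left(145 \cdot \frac{1}{6} - 146\right) \left(- \frac{1}{23}\right) = \left(\frac{145}{6} - 146\right) \left(- \frac{1}{23}\right) = \left(- \frac{731}{6}\right) \left(- \frac{1}{23}\right) = \frac{731}{138}$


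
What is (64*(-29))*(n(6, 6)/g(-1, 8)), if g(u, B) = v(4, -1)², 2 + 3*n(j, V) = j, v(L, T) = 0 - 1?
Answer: -7424/3 ≈ -2474.7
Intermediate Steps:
v(L, T) = -1
n(j, V) = -⅔ + j/3
g(u, B) = 1 (g(u, B) = (-1)² = 1)
(64*(-29))*(n(6, 6)/g(-1, 8)) = (64*(-29))*((-⅔ + (⅓)*6)/1) = -1856*(-⅔ + 2) = -7424/3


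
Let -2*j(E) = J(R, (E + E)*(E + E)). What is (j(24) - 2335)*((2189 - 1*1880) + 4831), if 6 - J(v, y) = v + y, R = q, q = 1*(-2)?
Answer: -6101180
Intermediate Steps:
q = -2
R = -2
J(v, y) = 6 - v - y (J(v, y) = 6 - (v + y) = 6 + (-v - y) = 6 - v - y)
j(E) = -4 + 2*E² (j(E) = -(6 - 1*(-2) - (E + E)*(E + E))/2 = -(6 + 2 - 2*E*2*E)/2 = -(6 + 2 - 4*E²)/2 = -(8 - 4*E²)/2 = -4 + 2*E²)
(j(24) - 2335)*((2189 - 1*1880) + 4831) = ((-4 + 2*24²) - 2335)*((2189 - 1*1880) + 4831) = ((-4 + 2*576) - 2335)*((2189 - 1880) + 4831) = ((-4 + 1152) - 2335)*(309 + 4831) = (1148 - 2335)*5140 = -1187*5140 = -6101180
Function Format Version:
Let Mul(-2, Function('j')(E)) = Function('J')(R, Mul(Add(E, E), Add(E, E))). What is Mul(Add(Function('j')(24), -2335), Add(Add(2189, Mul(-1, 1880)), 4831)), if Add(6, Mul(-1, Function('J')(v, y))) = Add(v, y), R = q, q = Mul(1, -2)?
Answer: -6101180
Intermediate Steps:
q = -2
R = -2
Function('J')(v, y) = Add(6, Mul(-1, v), Mul(-1, y)) (Function('J')(v, y) = Add(6, Mul(-1, Add(v, y))) = Add(6, Add(Mul(-1, v), Mul(-1, y))) = Add(6, Mul(-1, v), Mul(-1, y)))
Function('j')(E) = Add(-4, Mul(2, Pow(E, 2))) (Function('j')(E) = Mul(Rational(-1, 2), Add(6, Mul(-1, -2), Mul(-1, Mul(Add(E, E), Add(E, E))))) = Mul(Rational(-1, 2), Add(6, 2, Mul(-1, Mul(Mul(2, E), Mul(2, E))))) = Mul(Rational(-1, 2), Add(6, 2, Mul(-1, Mul(4, Pow(E, 2))))) = Mul(Rational(-1, 2), Add(6, 2, Mul(-4, Pow(E, 2)))) = Mul(Rational(-1, 2), Add(8, Mul(-4, Pow(E, 2)))) = Add(-4, Mul(2, Pow(E, 2))))
Mul(Add(Function('j')(24), -2335), Add(Add(2189, Mul(-1, 1880)), 4831)) = Mul(Add(Add(-4, Mul(2, Pow(24, 2))), -2335), Add(Add(2189, Mul(-1, 1880)), 4831)) = Mul(Add(Add(-4, Mul(2, 576)), -2335), Add(Add(2189, -1880), 4831)) = Mul(Add(Add(-4, 1152), -2335), Add(309, 4831)) = Mul(Add(1148, -2335), 5140) = Mul(-1187, 5140) = -6101180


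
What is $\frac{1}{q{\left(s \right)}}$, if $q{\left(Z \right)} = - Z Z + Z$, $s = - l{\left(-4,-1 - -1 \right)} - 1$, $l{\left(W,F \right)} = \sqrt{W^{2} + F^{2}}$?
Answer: $- \frac{1}{30} \approx -0.033333$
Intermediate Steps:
$l{\left(W,F \right)} = \sqrt{F^{2} + W^{2}}$
$s = -5$ ($s = - \sqrt{\left(-1 - -1\right)^{2} + \left(-4\right)^{2}} - 1 = - \sqrt{\left(-1 + 1\right)^{2} + 16} - 1 = - \sqrt{0^{2} + 16} - 1 = - \sqrt{0 + 16} - 1 = - \sqrt{16} - 1 = \left(-1\right) 4 - 1 = -4 - 1 = -5$)
$q{\left(Z \right)} = Z - Z^{2}$ ($q{\left(Z \right)} = - Z^{2} + Z = Z - Z^{2}$)
$\frac{1}{q{\left(s \right)}} = \frac{1}{\left(-5\right) \left(1 - -5\right)} = \frac{1}{\left(-5\right) \left(1 + 5\right)} = \frac{1}{\left(-5\right) 6} = \frac{1}{-30} = - \frac{1}{30}$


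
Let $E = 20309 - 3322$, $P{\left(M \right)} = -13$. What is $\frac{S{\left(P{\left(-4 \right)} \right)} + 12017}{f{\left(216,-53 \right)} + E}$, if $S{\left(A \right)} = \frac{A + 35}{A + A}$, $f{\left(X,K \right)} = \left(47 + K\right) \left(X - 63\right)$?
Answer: $\frac{156210}{208897} \approx 0.74778$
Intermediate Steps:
$f{\left(X,K \right)} = \left(-63 + X\right) \left(47 + K\right)$ ($f{\left(X,K \right)} = \left(47 + K\right) \left(-63 + X\right) = \left(-63 + X\right) \left(47 + K\right)$)
$E = 16987$
$S{\left(A \right)} = \frac{35 + A}{2 A}$
$\frac{S{\left(P{\left(-4 \right)} \right)} + 12017}{f{\left(216,-53 \right)} + E} = \frac{\frac{35 - 13}{2 \left(-13\right)} + 12017}{\left(-2961 - -3339 + 47 \cdot 216 - 11448\right) + 16987} = \frac{\frac{1}{2} \left(- \frac{1}{13}\right) 22 + 12017}{\left(-2961 + 3339 + 10152 - 11448\right) + 16987} = \frac{- \frac{11}{13} + 12017}{-918 + 16987} = \frac{156210}{13 \cdot 16069} = \frac{156210}{13} \cdot \frac{1}{16069} = \frac{156210}{208897}$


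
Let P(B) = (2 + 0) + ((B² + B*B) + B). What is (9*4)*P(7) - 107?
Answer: 3745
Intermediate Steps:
P(B) = 2 + B + 2*B² (P(B) = 2 + ((B² + B²) + B) = 2 + (2*B² + B) = 2 + (B + 2*B²) = 2 + B + 2*B²)
(9*4)*P(7) - 107 = (9*4)*(2 + 7 + 2*7²) - 107 = 36*(2 + 7 + 2*49) - 107 = 36*(2 + 7 + 98) - 107 = 36*107 - 107 = 3852 - 107 = 3745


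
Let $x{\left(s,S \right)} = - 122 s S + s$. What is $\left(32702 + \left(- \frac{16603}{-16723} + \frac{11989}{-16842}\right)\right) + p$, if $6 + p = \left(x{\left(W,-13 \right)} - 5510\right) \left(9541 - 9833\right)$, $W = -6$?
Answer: $\frac{177923169762617}{40235538} \approx 4.422 \cdot 10^{6}$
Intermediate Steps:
$x{\left(s,S \right)} = s - 122 S s$ ($x{\left(s,S \right)} = - 122 S s + s = s - 122 S s$)
$p = 4389338$ ($p = -6 + \left(- 6 \left(1 - -1586\right) - 5510\right) \left(9541 - 9833\right) = -6 + \left(- 6 \left(1 + 1586\right) - 5510\right) \left(-292\right) = -6 + \left(\left(-6\right) 1587 - 5510\right) \left(-292\right) = -6 + \left(-9522 - 5510\right) \left(-292\right) = -6 - -4389344 = -6 + 4389344 = 4389338$)
$\left(32702 + \left(- \frac{16603}{-16723} + \frac{11989}{-16842}\right)\right) + p = \left(32702 + \left(- \frac{16603}{-16723} + \frac{11989}{-16842}\right)\right) + 4389338 = \left(32702 + \left(\left(-16603\right) \left(- \frac{1}{16723}\right) + 11989 \left(- \frac{1}{16842}\right)\right)\right) + 4389338 = \left(32702 + \left(\frac{16603}{16723} - \frac{11989}{16842}\right)\right) + 4389338 = \left(32702 + \frac{11305097}{40235538}\right) + 4389338 = \frac{1315793868773}{40235538} + 4389338 = \frac{177923169762617}{40235538}$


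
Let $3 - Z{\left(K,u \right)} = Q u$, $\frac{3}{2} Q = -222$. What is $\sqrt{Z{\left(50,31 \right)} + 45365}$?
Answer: $2 \sqrt{12489} \approx 223.51$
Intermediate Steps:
$Q = -148$ ($Q = \frac{2}{3} \left(-222\right) = -148$)
$Z{\left(K,u \right)} = 3 + 148 u$ ($Z{\left(K,u \right)} = 3 - - 148 u = 3 + 148 u$)
$\sqrt{Z{\left(50,31 \right)} + 45365} = \sqrt{\left(3 + 148 \cdot 31\right) + 45365} = \sqrt{\left(3 + 4588\right) + 45365} = \sqrt{4591 + 45365} = \sqrt{49956} = 2 \sqrt{12489}$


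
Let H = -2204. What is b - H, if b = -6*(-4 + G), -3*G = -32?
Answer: 2164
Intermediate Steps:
G = 32/3 (G = -⅓*(-32) = 32/3 ≈ 10.667)
b = -40 (b = -6*(-4 + 32/3) = -6*20/3 = -40)
b - H = -40 - 1*(-2204) = -40 + 2204 = 2164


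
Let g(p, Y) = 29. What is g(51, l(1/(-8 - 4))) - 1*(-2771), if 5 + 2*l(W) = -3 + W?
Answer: 2800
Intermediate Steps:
l(W) = -4 + W/2 (l(W) = -5/2 + (-3 + W)/2 = -5/2 + (-3/2 + W/2) = -4 + W/2)
g(51, l(1/(-8 - 4))) - 1*(-2771) = 29 - 1*(-2771) = 29 + 2771 = 2800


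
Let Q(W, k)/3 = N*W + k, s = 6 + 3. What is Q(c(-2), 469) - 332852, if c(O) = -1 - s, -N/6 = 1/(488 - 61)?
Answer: -141526835/427 ≈ -3.3144e+5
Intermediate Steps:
s = 9
N = -6/427 (N = -6/(488 - 61) = -6/427 ≈ -0.014052)
c(O) = -10 (c(O) = -1 - 1*9 = -1 - 9 = -10)
Q(W, k) = 3*k - 18*W/427 (Q(W, k) = 3*(-6*W/427 + k) = 3*(k - 6*W/427) = 3*k - 18*W/427)
Q(c(-2), 469) - 332852 = (3*469 - 18/427*(-10)) - 332852 = (1407 + 180/427) - 332852 = 600969/427 - 332852 = -141526835/427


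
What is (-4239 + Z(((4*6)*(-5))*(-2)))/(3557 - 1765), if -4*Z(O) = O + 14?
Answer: -8605/3584 ≈ -2.4009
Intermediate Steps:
Z(O) = -7/2 - O/4 (Z(O) = -(O + 14)/4 = -(14 + O)/4 = -7/2 - O/4)
(-4239 + Z(((4*6)*(-5))*(-2)))/(3557 - 1765) = (-4239 + (-7/2 - (4*6)*(-5)*(-2)/4))/(3557 - 1765) = (-4239 + (-7/2 - 24*(-5)*(-2)/4))/1792 = (-4239 + (-7/2 - (-30)*(-2)))*(1/1792) = (-4239 + (-7/2 - 1/4*240))*(1/1792) = (-4239 + (-7/2 - 60))*(1/1792) = (-4239 - 127/2)*(1/1792) = -8605/2*1/1792 = -8605/3584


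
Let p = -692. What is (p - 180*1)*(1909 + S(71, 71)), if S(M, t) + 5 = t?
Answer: -1722200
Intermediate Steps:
S(M, t) = -5 + t
(p - 180*1)*(1909 + S(71, 71)) = (-692 - 180*1)*(1909 + (-5 + 71)) = (-692 - 180)*(1909 + 66) = -872*1975 = -1722200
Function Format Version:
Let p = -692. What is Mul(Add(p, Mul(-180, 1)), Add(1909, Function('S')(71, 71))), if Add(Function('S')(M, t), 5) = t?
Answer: -1722200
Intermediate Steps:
Function('S')(M, t) = Add(-5, t)
Mul(Add(p, Mul(-180, 1)), Add(1909, Function('S')(71, 71))) = Mul(Add(-692, Mul(-180, 1)), Add(1909, Add(-5, 71))) = Mul(Add(-692, -180), Add(1909, 66)) = Mul(-872, 1975) = -1722200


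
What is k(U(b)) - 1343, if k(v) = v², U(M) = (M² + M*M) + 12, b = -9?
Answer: 28933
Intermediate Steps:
U(M) = 12 + 2*M² (U(M) = (M² + M²) + 12 = 2*M² + 12 = 12 + 2*M²)
k(U(b)) - 1343 = (12 + 2*(-9)²)² - 1343 = (12 + 2*81)² - 1343 = (12 + 162)² - 1343 = 174² - 1343 = 30276 - 1343 = 28933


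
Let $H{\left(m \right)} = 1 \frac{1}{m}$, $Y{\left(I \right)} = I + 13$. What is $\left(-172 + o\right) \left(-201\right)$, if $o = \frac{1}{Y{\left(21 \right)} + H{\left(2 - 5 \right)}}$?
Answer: $\frac{3491169}{101} \approx 34566.0$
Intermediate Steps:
$Y{\left(I \right)} = 13 + I$
$H{\left(m \right)} = \frac{1}{m}$
$o = \frac{3}{101}$ ($o = \frac{1}{\left(13 + 21\right) + \frac{1}{2 - 5}} = \frac{1}{34 + \frac{1}{-3}} = \frac{1}{34 - \frac{1}{3}} = \frac{1}{\frac{101}{3}} = \frac{3}{101} \approx 0.029703$)
$\left(-172 + o\right) \left(-201\right) = \left(-172 + \frac{3}{101}\right) \left(-201\right) = \left(- \frac{17369}{101}\right) \left(-201\right) = \frac{3491169}{101}$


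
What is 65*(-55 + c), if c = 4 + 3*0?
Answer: -3315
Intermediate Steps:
c = 4 (c = 4 + 0 = 4)
65*(-55 + c) = 65*(-55 + 4) = 65*(-51) = -3315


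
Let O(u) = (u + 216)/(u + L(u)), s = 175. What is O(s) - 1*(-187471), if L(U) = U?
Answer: 65615241/350 ≈ 1.8747e+5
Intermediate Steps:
O(u) = (216 + u)/(2*u) (O(u) = (u + 216)/(u + u) = (216 + u)/((2*u)) = (216 + u)*(1/(2*u)) = (216 + u)/(2*u))
O(s) - 1*(-187471) = (½)*(216 + 175)/175 - 1*(-187471) = (½)*(1/175)*391 + 187471 = 391/350 + 187471 = 65615241/350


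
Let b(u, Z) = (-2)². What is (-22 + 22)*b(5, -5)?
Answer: 0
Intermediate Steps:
b(u, Z) = 4
(-22 + 22)*b(5, -5) = (-22 + 22)*4 = 0*4 = 0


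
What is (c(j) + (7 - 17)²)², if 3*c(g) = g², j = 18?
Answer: 43264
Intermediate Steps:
c(g) = g²/3
(c(j) + (7 - 17)²)² = ((⅓)*18² + (7 - 17)²)² = ((⅓)*324 + (-10)²)² = (108 + 100)² = 208² = 43264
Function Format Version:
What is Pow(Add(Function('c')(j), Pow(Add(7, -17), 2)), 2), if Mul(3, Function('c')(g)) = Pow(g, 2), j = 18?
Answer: 43264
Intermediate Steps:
Function('c')(g) = Mul(Rational(1, 3), Pow(g, 2))
Pow(Add(Function('c')(j), Pow(Add(7, -17), 2)), 2) = Pow(Add(Mul(Rational(1, 3), Pow(18, 2)), Pow(Add(7, -17), 2)), 2) = Pow(Add(Mul(Rational(1, 3), 324), Pow(-10, 2)), 2) = Pow(Add(108, 100), 2) = Pow(208, 2) = 43264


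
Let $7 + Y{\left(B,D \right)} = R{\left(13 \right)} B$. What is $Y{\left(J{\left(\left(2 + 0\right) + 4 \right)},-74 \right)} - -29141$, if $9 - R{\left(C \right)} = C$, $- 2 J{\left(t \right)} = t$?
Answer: $29146$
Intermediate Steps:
$J{\left(t \right)} = - \frac{t}{2}$
$R{\left(C \right)} = 9 - C$
$Y{\left(B,D \right)} = -7 - 4 B$ ($Y{\left(B,D \right)} = -7 + \left(9 - 13\right) B = -7 - 4 B$)
$Y{\left(J{\left(\left(2 + 0\right) + 4 \right)},-74 \right)} - -29141 = \left(-7 - 4 \left(- \frac{\left(2 + 0\right) + 4}{2}\right)\right) - -29141 = \left(-7 - 4 \left(- \frac{2 + 4}{2}\right)\right) + 29141 = \left(-7 - 4 \left(\left(- \frac{1}{2}\right) 6\right)\right) + 29141 = \left(-7 - -12\right) + 29141 = \left(-7 + 12\right) + 29141 = 5 + 29141 = 29146$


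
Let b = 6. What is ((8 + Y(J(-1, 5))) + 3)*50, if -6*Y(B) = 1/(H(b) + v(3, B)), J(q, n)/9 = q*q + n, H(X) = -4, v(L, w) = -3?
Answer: 11575/21 ≈ 551.19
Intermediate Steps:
J(q, n) = 9*n + 9*q² (J(q, n) = 9*(q*q + n) = 9*(q² + n) = 9*(n + q²) = 9*n + 9*q²)
Y(B) = 1/42 (Y(B) = -1/(6*(-4 - 3)) = -⅙/(-7) = -⅙*(-⅐) = 1/42)
((8 + Y(J(-1, 5))) + 3)*50 = ((8 + 1/42) + 3)*50 = (337/42 + 3)*50 = (463/42)*50 = 11575/21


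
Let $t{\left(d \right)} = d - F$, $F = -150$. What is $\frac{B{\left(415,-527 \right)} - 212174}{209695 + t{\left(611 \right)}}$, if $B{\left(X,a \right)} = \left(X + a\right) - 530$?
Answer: $- \frac{26602}{26307} \approx -1.0112$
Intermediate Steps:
$t{\left(d \right)} = 150 + d$ ($t{\left(d \right)} = d - -150 = d + 150 = 150 + d$)
$B{\left(X,a \right)} = -530 + X + a$
$\frac{B{\left(415,-527 \right)} - 212174}{209695 + t{\left(611 \right)}} = \frac{\left(-530 + 415 - 527\right) - 212174}{209695 + \left(150 + 611\right)} = \frac{-642 - 212174}{209695 + 761} = - \frac{212816}{210456} = \left(-212816\right) \frac{1}{210456} = - \frac{26602}{26307}$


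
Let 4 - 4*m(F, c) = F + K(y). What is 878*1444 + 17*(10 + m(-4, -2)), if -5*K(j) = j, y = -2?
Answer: 12680343/10 ≈ 1.2680e+6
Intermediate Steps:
K(j) = -j/5
m(F, c) = 9/10 - F/4 (m(F, c) = 1 - (F - ⅕*(-2))/4 = 1 - (F + ⅖)/4 = 1 - (⅖ + F)/4 = 1 + (-⅒ - F/4) = 9/10 - F/4)
878*1444 + 17*(10 + m(-4, -2)) = 878*1444 + 17*(10 + (9/10 - ¼*(-4))) = 1267832 + 17*(10 + (9/10 + 1)) = 1267832 + 17*(10 + 19/10) = 1267832 + 17*(119/10) = 1267832 + 2023/10 = 12680343/10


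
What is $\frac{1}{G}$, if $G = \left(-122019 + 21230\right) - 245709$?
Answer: $- \frac{1}{346498} \approx -2.886 \cdot 10^{-6}$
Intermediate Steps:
$G = -346498$ ($G = -100789 - 245709 = -346498$)
$\frac{1}{G} = \frac{1}{-346498} = - \frac{1}{346498}$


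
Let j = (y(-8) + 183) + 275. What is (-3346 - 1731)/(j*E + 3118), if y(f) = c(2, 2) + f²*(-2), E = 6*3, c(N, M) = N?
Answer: -5077/9094 ≈ -0.55828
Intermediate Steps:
E = 18
y(f) = 2 - 2*f² (y(f) = 2 + f²*(-2) = 2 - 2*f²)
j = 332 (j = ((2 - 2*(-8)²) + 183) + 275 = ((2 - 2*64) + 183) + 275 = ((2 - 128) + 183) + 275 = (-126 + 183) + 275 = 57 + 275 = 332)
(-3346 - 1731)/(j*E + 3118) = (-3346 - 1731)/(332*18 + 3118) = -5077/(5976 + 3118) = -5077/9094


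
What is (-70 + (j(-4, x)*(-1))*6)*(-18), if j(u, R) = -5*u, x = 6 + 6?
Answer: 3420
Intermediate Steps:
x = 12
(-70 + (j(-4, x)*(-1))*6)*(-18) = (-70 + (-5*(-4)*(-1))*6)*(-18) = (-70 + (20*(-1))*6)*(-18) = (-70 - 20*6)*(-18) = (-70 - 120)*(-18) = -190*(-18) = 3420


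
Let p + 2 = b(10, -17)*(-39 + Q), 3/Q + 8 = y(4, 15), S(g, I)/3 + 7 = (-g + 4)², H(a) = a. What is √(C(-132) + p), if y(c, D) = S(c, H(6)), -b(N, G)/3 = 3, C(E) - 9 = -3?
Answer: √299338/29 ≈ 18.866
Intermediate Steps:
C(E) = 6 (C(E) = 9 - 3 = 6)
S(g, I) = -21 + 3*(4 - g)² (S(g, I) = -21 + 3*(-g + 4)² = -21 + 3*(4 - g)²)
b(N, G) = -9 (b(N, G) = -3*3 = -9)
y(c, D) = -21 + 3*(-4 + c)²
Q = -3/29 (Q = 3/(-8 + (-21 + 3*(-4 + 4)²)) = 3/(-8 + (-21 + 3*0²)) = 3/(-8 + (-21 + 3*0)) = 3/(-8 + (-21 + 0)) = 3/(-8 - 21) = 3/(-29) = 3*(-1/29) = -3/29 ≈ -0.10345)
p = 10148/29 (p = -2 - 9*(-39 - 3/29) = -2 - 9*(-1134/29) = -2 + 10206/29 = 10148/29 ≈ 349.93)
√(C(-132) + p) = √(6 + 10148/29) = √(10322/29) = √299338/29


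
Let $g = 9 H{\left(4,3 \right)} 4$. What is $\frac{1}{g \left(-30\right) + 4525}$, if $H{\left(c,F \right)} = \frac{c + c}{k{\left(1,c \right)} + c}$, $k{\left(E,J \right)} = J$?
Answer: $\frac{1}{3445} \approx 0.00029028$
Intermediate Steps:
$H{\left(c,F \right)} = 1$ ($H{\left(c,F \right)} = \frac{c + c}{c + c} = \frac{2 c}{2 c} = 2 c \frac{1}{2 c} = 1$)
$g = 36$ ($g = 9 \cdot 1 \cdot 4 = 9 \cdot 4 = 36$)
$\frac{1}{g \left(-30\right) + 4525} = \frac{1}{36 \left(-30\right) + 4525} = \frac{1}{-1080 + 4525} = \frac{1}{3445}$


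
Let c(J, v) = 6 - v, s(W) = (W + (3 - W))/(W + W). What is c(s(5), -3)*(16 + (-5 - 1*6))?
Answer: 45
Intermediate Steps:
s(W) = 3/(2*W) (s(W) = 3/((2*W)) = 3*(1/(2*W)) = 3/(2*W))
c(s(5), -3)*(16 + (-5 - 1*6)) = (6 - 1*(-3))*(16 + (-5 - 1*6)) = (6 + 3)*(16 + (-5 - 6)) = 9*(16 - 11) = 9*5 = 45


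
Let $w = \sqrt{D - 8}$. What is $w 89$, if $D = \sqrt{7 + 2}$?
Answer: $89 i \sqrt{5} \approx 199.01 i$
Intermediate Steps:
$D = 3$ ($D = \sqrt{9} = 3$)
$w = i \sqrt{5}$ ($w = \sqrt{3 - 8} = \sqrt{-5} = i \sqrt{5} \approx 2.2361 i$)
$w 89 = i \sqrt{5} \cdot 89 = 89 i \sqrt{5}$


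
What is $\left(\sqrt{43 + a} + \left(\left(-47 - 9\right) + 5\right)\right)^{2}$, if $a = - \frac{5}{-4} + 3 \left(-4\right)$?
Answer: $\frac{\left(-102 + \sqrt{129}\right)^{2}}{4} \approx 2054.0$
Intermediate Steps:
$a = - \frac{43}{4}$ ($a = \left(-5\right) \left(- \frac{1}{4}\right) - 12 = \frac{5}{4} - 12 = - \frac{43}{4} \approx -10.75$)
$\left(\sqrt{43 + a} + \left(\left(-47 - 9\right) + 5\right)\right)^{2} = \left(\sqrt{43 - \frac{43}{4}} + \left(\left(-47 - 9\right) + 5\right)\right)^{2} = \left(\sqrt{\frac{129}{4}} + \left(-56 + 5\right)\right)^{2} = \left(\frac{\sqrt{129}}{2} - 51\right)^{2} = \left(-51 + \frac{\sqrt{129}}{2}\right)^{2}$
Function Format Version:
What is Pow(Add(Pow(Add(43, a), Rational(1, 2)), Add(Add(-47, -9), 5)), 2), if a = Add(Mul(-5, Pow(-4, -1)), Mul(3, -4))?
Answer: Mul(Rational(1, 4), Pow(Add(-102, Pow(129, Rational(1, 2))), 2)) ≈ 2054.0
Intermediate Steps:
a = Rational(-43, 4) (a = Add(Mul(-5, Rational(-1, 4)), -12) = Add(Rational(5, 4), -12) = Rational(-43, 4) ≈ -10.750)
Pow(Add(Pow(Add(43, a), Rational(1, 2)), Add(Add(-47, -9), 5)), 2) = Pow(Add(Pow(Add(43, Rational(-43, 4)), Rational(1, 2)), Add(Add(-47, -9), 5)), 2) = Pow(Add(Pow(Rational(129, 4), Rational(1, 2)), Add(-56, 5)), 2) = Pow(Add(Mul(Rational(1, 2), Pow(129, Rational(1, 2))), -51), 2) = Pow(Add(-51, Mul(Rational(1, 2), Pow(129, Rational(1, 2)))), 2)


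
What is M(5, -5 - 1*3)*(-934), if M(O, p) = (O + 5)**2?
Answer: -93400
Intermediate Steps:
M(O, p) = (5 + O)**2
M(5, -5 - 1*3)*(-934) = (5 + 5)**2*(-934) = 10**2*(-934) = 100*(-934) = -93400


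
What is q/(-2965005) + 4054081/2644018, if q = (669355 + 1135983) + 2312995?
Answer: 1131423853411/7839526590090 ≈ 0.14432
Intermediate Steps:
q = 4118333 (q = 1805338 + 2312995 = 4118333)
q/(-2965005) + 4054081/2644018 = 4118333/(-2965005) + 4054081/2644018 = 4118333*(-1/2965005) + 4054081*(1/2644018) = -4118333/2965005 + 4054081/2644018 = 1131423853411/7839526590090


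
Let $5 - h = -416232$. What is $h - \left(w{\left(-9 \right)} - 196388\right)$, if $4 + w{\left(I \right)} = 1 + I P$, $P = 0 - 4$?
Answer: $612592$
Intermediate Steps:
$P = -4$ ($P = 0 - 4 = -4$)
$w{\left(I \right)} = -3 - 4 I$ ($w{\left(I \right)} = -4 + \left(1 + I \left(-4\right)\right) = -4 - \left(-1 + 4 I\right) = -3 - 4 I$)
$h = 416237$ ($h = 5 - -416232 = 5 + 416232 = 416237$)
$h - \left(w{\left(-9 \right)} - 196388\right) = 416237 - \left(\left(-3 - -36\right) - 196388\right) = 416237 - \left(\left(-3 + 36\right) - 196388\right) = 416237 - \left(33 - 196388\right) = 416237 - -196355 = 416237 + 196355 = 612592$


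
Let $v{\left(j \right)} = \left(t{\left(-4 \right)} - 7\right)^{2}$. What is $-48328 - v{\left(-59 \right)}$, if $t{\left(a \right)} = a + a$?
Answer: $-48553$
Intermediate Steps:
$t{\left(a \right)} = 2 a$
$v{\left(j \right)} = 225$ ($v{\left(j \right)} = \left(2 \left(-4\right) - 7\right)^{2} = \left(-8 - 7\right)^{2} = \left(-15\right)^{2} = 225$)
$-48328 - v{\left(-59 \right)} = -48328 - 225 = -48553$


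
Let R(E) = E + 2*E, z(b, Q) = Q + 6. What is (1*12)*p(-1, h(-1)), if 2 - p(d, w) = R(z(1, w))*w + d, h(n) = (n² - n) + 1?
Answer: -936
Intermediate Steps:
h(n) = 1 + n² - n
z(b, Q) = 6 + Q
R(E) = 3*E
p(d, w) = 2 - d - w*(18 + 3*w) (p(d, w) = 2 - ((3*(6 + w))*w + d) = 2 - ((18 + 3*w)*w + d) = 2 - (w*(18 + 3*w) + d) = 2 - (d + w*(18 + 3*w)) = 2 + (-d - w*(18 + 3*w)) = 2 - d - w*(18 + 3*w))
(1*12)*p(-1, h(-1)) = (1*12)*(2 - 1*(-1) - 3*(1 + (-1)² - 1*(-1))*(6 + (1 + (-1)² - 1*(-1)))) = 12*(2 + 1 - 3*(1 + 1 + 1)*(6 + (1 + 1 + 1))) = 12*(2 + 1 - 3*3*(6 + 3)) = 12*(2 + 1 - 3*3*9) = 12*(2 + 1 - 81) = 12*(-78) = -936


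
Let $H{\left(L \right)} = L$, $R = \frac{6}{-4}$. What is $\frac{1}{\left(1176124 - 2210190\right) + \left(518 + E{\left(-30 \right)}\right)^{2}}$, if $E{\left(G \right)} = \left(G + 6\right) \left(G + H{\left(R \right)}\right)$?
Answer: $\frac{1}{589010} \approx 1.6978 \cdot 10^{-6}$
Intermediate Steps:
$R = - \frac{3}{2}$ ($R = 6 \left(- \frac{1}{4}\right) = - \frac{3}{2} \approx -1.5$)
$E{\left(G \right)} = \left(6 + G\right) \left(- \frac{3}{2} + G\right)$ ($E{\left(G \right)} = \left(G + 6\right) \left(G - \frac{3}{2}\right) = \left(6 + G\right) \left(- \frac{3}{2} + G\right)$)
$\frac{1}{\left(1176124 - 2210190\right) + \left(518 + E{\left(-30 \right)}\right)^{2}} = \frac{1}{\left(1176124 - 2210190\right) + \left(518 + \left(-9 + \left(-30\right)^{2} + \frac{9}{2} \left(-30\right)\right)\right)^{2}} = \frac{1}{\left(1176124 - 2210190\right) + \left(518 - -756\right)^{2}} = \frac{1}{-1034066 + \left(518 + 756\right)^{2}} = \frac{1}{-1034066 + 1274^{2}} = \frac{1}{-1034066 + 1623076} = \frac{1}{589010}$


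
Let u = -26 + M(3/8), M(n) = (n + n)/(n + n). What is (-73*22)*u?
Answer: 40150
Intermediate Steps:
M(n) = 1 (M(n) = (2*n)/((2*n)) = (2*n)*(1/(2*n)) = 1)
u = -25 (u = -26 + 1 = -25)
(-73*22)*u = -73*22*(-25) = -1606*(-25) = 40150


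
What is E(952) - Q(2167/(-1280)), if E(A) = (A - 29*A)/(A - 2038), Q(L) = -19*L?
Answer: -5297099/695040 ≈ -7.6213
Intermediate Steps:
E(A) = -28*A/(-2038 + A) (E(A) = (-28*A)/(-2038 + A) = -28*A/(-2038 + A))
E(952) - Q(2167/(-1280)) = -28*952/(-2038 + 952) - (-19)*2167/(-1280) = -28*952/(-1086) - (-19)*2167*(-1/1280) = -28*952*(-1/1086) - (-19)*(-2167)/1280 = 13328/543 - 1*41173/1280 = 13328/543 - 41173/1280 = -5297099/695040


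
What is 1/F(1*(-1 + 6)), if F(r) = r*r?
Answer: 1/25 ≈ 0.040000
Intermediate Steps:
F(r) = r²
1/F(1*(-1 + 6)) = 1/((1*(-1 + 6))²) = 1/((1*5)²) = 1/(5²) = 1/25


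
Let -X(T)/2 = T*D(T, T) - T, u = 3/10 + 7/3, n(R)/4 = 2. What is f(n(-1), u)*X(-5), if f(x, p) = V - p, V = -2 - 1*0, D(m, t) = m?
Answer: 278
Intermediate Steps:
n(R) = 8 (n(R) = 4*2 = 8)
u = 79/30 (u = 3*(⅒) + 7*(⅓) = 3/10 + 7/3 = 79/30 ≈ 2.6333)
X(T) = -2*T² + 2*T (X(T) = -2*(T*T - T) = -2*(T² - T) = -2*T² + 2*T)
V = -2 (V = -2 + 0 = -2)
f(x, p) = -2 - p
f(n(-1), u)*X(-5) = (-2 - 1*79/30)*(2*(-5)*(1 - 1*(-5))) = (-2 - 79/30)*(2*(-5)*(1 + 5)) = -139*(-5)*6/15 = -139/30*(-60) = 278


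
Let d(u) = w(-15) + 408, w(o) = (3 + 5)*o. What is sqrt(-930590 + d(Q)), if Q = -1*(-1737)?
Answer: I*sqrt(930302) ≈ 964.52*I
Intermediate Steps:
Q = 1737
w(o) = 8*o
d(u) = 288 (d(u) = 8*(-15) + 408 = -120 + 408 = 288)
sqrt(-930590 + d(Q)) = sqrt(-930590 + 288) = sqrt(-930302) = I*sqrt(930302)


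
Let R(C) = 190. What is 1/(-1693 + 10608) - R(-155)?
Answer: -1693849/8915 ≈ -190.00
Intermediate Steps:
1/(-1693 + 10608) - R(-155) = 1/(-1693 + 10608) - 1*190 = 1/8915 - 190 = -1693849/8915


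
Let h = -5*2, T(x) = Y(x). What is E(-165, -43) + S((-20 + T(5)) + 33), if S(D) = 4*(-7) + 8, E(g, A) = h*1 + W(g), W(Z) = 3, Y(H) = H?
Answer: -27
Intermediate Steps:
T(x) = x
h = -10
E(g, A) = -7 (E(g, A) = -10*1 + 3 = -10 + 3 = -7)
S(D) = -20 (S(D) = -28 + 8 = -20)
E(-165, -43) + S((-20 + T(5)) + 33) = -7 - 20 = -27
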